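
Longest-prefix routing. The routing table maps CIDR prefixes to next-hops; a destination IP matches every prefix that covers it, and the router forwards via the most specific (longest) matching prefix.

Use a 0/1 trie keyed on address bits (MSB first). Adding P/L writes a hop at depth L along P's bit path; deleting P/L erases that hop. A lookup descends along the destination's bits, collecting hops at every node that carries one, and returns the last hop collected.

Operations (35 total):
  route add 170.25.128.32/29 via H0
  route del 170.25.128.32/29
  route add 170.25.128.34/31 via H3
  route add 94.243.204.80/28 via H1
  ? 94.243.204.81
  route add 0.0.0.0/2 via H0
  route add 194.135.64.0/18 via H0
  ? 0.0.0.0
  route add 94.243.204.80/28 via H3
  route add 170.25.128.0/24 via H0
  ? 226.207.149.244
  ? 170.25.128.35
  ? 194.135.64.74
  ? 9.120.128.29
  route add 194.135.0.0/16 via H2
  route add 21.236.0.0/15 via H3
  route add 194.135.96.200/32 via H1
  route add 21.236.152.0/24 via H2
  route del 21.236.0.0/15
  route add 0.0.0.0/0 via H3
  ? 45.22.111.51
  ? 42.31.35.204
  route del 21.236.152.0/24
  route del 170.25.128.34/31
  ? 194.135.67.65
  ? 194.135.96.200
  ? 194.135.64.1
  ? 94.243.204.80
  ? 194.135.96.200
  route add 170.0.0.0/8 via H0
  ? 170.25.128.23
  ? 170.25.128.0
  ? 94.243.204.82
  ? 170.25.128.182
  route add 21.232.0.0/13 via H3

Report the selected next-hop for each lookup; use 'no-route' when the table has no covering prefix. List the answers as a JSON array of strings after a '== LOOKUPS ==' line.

Process each operation:
  add 170.25.128.32/29 -> H0 at depth 29
  - 170.25.128.32/29 clear@29
  add 170.25.128.34/31 -> H3 at depth 31
  add 94.243.204.80/28 -> H1 at depth 28
  lookup 94.243.204.81: bits 0101111011110011110011000101 walk d0:-→d1:-→d2:-→d3:-→d4:-→d5:-→d6:-→d7:-→d8:-→d9:-→d10:-→d11:-→d12:-→d13:-→d14:-→d15:-→d16:-→d17:-→d18:-→d19:-→d20:-→d21:-→d22:-→d23:-→d24:-→d25:-→d26:-→d27:-→d28:H1 -> H1
  add 0.0.0.0/2 -> H0 at depth 2
  add 194.135.64.0/18 -> H0 at depth 18
  lookup 0.0.0.0: bits 00 walk d0:-→d1:-→d2:H0 -> H0
  add 94.243.204.80/28 -> H3 at depth 28
  add 170.25.128.0/24 -> H0 at depth 24
  lookup 226.207.149.244: bits 11 walk d0:-→d1:-→d2:- -> no-route
  lookup 170.25.128.35: bits 1010101000011001100000000010001 walk d0:-→d1:-→d2:-→d3:-→d4:-→d5:-→d6:-→d7:-→d8:-→d9:-→d10:-→d11:-→d12:-→d13:-→d14:-→d15:-→d16:-→d17:-→d18:-→d19:-→d20:-→d21:-→d22:-→d23:-→d24:H0→d25:-→d26:-→d27:-→d28:-→d29:-→d30:-→d31:H3 -> H3
  lookup 194.135.64.74: bits 110000101000011101 walk d0:-→d1:-→d2:-→d3:-→d4:-→d5:-→d6:-→d7:-→d8:-→d9:-→d10:-→d11:-→d12:-→d13:-→d14:-→d15:-→d16:-→d17:-→d18:H0 -> H0
  lookup 9.120.128.29: bits 00 walk d0:-→d1:-→d2:H0 -> H0
  add 194.135.0.0/16 -> H2 at depth 16
  add 21.236.0.0/15 -> H3 at depth 15
  add 194.135.96.200/32 -> H1 at depth 32
  add 21.236.152.0/24 -> H2 at depth 24
  - 21.236.0.0/15 clear@15
  add 0.0.0.0/0 -> H3 at depth 0
  lookup 45.22.111.51: bits 00 walk d0:H3→d1:-→d2:H0 -> H0
  lookup 42.31.35.204: bits 00 walk d0:H3→d1:-→d2:H0 -> H0
  - 21.236.152.0/24 clear@24
  - 170.25.128.34/31 clear@31
  lookup 194.135.67.65: bits 110000101000011101 walk d0:H3→d1:-→d2:-→d3:-→d4:-→d5:-→d6:-→d7:-→d8:-→d9:-→d10:-→d11:-→d12:-→d13:-→d14:-→d15:-→d16:H2→d17:-→d18:H0 -> H0
  lookup 194.135.96.200: bits 11000010100001110110000011001000 walk d0:H3→d1:-→d2:-→d3:-→d4:-→d5:-→d6:-→d7:-→d8:-→d9:-→d10:-→d11:-→d12:-→d13:-→d14:-→d15:-→d16:H2→d17:-→d18:H0→d19:-→d20:-→d21:-→d22:-→d23:-→d24:-→d25:-→d26:-→d27:-→d28:-→d29:-→d30:-→d31:-→d32:H1 -> H1
  lookup 194.135.64.1: bits 110000101000011101 walk d0:H3→d1:-→d2:-→d3:-→d4:-→d5:-→d6:-→d7:-→d8:-→d9:-→d10:-→d11:-→d12:-→d13:-→d14:-→d15:-→d16:H2→d17:-→d18:H0 -> H0
  lookup 94.243.204.80: bits 0101111011110011110011000101 walk d0:H3→d1:-→d2:-→d3:-→d4:-→d5:-→d6:-→d7:-→d8:-→d9:-→d10:-→d11:-→d12:-→d13:-→d14:-→d15:-→d16:-→d17:-→d18:-→d19:-→d20:-→d21:-→d22:-→d23:-→d24:-→d25:-→d26:-→d27:-→d28:H3 -> H3
  lookup 194.135.96.200: bits 11000010100001110110000011001000 walk d0:H3→d1:-→d2:-→d3:-→d4:-→d5:-→d6:-→d7:-→d8:-→d9:-→d10:-→d11:-→d12:-→d13:-→d14:-→d15:-→d16:H2→d17:-→d18:H0→d19:-→d20:-→d21:-→d22:-→d23:-→d24:-→d25:-→d26:-→d27:-→d28:-→d29:-→d30:-→d31:-→d32:H1 -> H1
  add 170.0.0.0/8 -> H0 at depth 8
  lookup 170.25.128.23: bits 10101010000110011000000000 walk d0:H3→d1:-→d2:-→d3:-→d4:-→d5:-→d6:-→d7:-→d8:H0→d9:-→d10:-→d11:-→d12:-→d13:-→d14:-→d15:-→d16:-→d17:-→d18:-→d19:-→d20:-→d21:-→d22:-→d23:-→d24:H0→d25:-→d26:- -> H0
  lookup 170.25.128.0: bits 10101010000110011000000000 walk d0:H3→d1:-→d2:-→d3:-→d4:-→d5:-→d6:-→d7:-→d8:H0→d9:-→d10:-→d11:-→d12:-→d13:-→d14:-→d15:-→d16:-→d17:-→d18:-→d19:-→d20:-→d21:-→d22:-→d23:-→d24:H0→d25:-→d26:- -> H0
  lookup 94.243.204.82: bits 0101111011110011110011000101 walk d0:H3→d1:-→d2:-→d3:-→d4:-→d5:-→d6:-→d7:-→d8:-→d9:-→d10:-→d11:-→d12:-→d13:-→d14:-→d15:-→d16:-→d17:-→d18:-→d19:-→d20:-→d21:-→d22:-→d23:-→d24:-→d25:-→d26:-→d27:-→d28:H3 -> H3
  lookup 170.25.128.182: bits 101010100001100110000000 walk d0:H3→d1:-→d2:-→d3:-→d4:-→d5:-→d6:-→d7:-→d8:H0→d9:-→d10:-→d11:-→d12:-→d13:-→d14:-→d15:-→d16:-→d17:-→d18:-→d19:-→d20:-→d21:-→d22:-→d23:-→d24:H0 -> H0
  add 21.232.0.0/13 -> H3 at depth 13

== LOOKUPS ==
["H1","H0","no-route","H3","H0","H0","H0","H0","H0","H1","H0","H3","H1","H0","H0","H3","H0"]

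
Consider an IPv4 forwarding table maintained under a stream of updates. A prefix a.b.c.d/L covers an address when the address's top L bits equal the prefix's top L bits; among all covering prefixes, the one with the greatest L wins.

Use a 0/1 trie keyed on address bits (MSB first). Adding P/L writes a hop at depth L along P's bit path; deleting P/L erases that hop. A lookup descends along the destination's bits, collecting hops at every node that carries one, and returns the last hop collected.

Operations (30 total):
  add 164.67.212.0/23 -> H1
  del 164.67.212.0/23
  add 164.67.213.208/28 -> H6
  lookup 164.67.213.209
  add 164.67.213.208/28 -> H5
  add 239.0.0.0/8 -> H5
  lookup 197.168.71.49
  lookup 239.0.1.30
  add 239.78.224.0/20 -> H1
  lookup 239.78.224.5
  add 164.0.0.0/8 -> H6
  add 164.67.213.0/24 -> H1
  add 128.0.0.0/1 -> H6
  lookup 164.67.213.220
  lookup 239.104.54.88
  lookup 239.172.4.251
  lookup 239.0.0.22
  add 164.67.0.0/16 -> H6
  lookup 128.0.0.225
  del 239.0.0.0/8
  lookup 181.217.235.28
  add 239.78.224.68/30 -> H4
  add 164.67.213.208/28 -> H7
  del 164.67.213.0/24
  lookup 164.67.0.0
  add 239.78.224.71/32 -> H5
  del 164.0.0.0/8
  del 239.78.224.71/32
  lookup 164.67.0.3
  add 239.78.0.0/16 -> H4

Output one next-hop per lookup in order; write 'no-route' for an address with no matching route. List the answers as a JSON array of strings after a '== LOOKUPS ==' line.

Trace:
  + 164.67.212.0/23 (H1) depth=23
  del 164.67.212.0/23 (clear depth 23)
  + 164.67.213.208/28 (H6) depth=28
  Q 164.67.213.209: descend 1010010001000011110101011101 ; hops seen [H6] ; pick H6
  + 164.67.213.208/28 (H5) depth=28
  + 239.0.0.0/8 (H5) depth=8
  Q 197.168.71.49: descend 11 ; hops seen [∅] ; pick no-route
  Q 239.0.1.30: descend 11101111 ; hops seen [H5] ; pick H5
  + 239.78.224.0/20 (H1) depth=20
  Q 239.78.224.5: descend 11101111010011101110 ; hops seen [H5,H1] ; pick H1
  + 164.0.0.0/8 (H6) depth=8
  + 164.67.213.0/24 (H1) depth=24
  + 128.0.0.0/1 (H6) depth=1
  Q 164.67.213.220: descend 1010010001000011110101011101 ; hops seen [H6,H6,H1,H5] ; pick H5
  Q 239.104.54.88: descend 1110111101 ; hops seen [H6,H5] ; pick H5
  Q 239.172.4.251: descend 11101111 ; hops seen [H6,H5] ; pick H5
  Q 239.0.0.22: descend 111011110 ; hops seen [H6,H5] ; pick H5
  + 164.67.0.0/16 (H6) depth=16
  Q 128.0.0.225: descend 10 ; hops seen [H6] ; pick H6
  del 239.0.0.0/8 (clear depth 8)
  Q 181.217.235.28: descend 101 ; hops seen [H6] ; pick H6
  + 239.78.224.68/30 (H4) depth=30
  + 164.67.213.208/28 (H7) depth=28
  del 164.67.213.0/24 (clear depth 24)
  Q 164.67.0.0: descend 1010010001000011 ; hops seen [H6,H6,H6] ; pick H6
  + 239.78.224.71/32 (H5) depth=32
  del 164.0.0.0/8 (clear depth 8)
  del 239.78.224.71/32 (clear depth 32)
  Q 164.67.0.3: descend 1010010001000011 ; hops seen [H6,H6] ; pick H6
  + 239.78.0.0/16 (H4) depth=16

== LOOKUPS ==
["H6","no-route","H5","H1","H5","H5","H5","H5","H6","H6","H6","H6"]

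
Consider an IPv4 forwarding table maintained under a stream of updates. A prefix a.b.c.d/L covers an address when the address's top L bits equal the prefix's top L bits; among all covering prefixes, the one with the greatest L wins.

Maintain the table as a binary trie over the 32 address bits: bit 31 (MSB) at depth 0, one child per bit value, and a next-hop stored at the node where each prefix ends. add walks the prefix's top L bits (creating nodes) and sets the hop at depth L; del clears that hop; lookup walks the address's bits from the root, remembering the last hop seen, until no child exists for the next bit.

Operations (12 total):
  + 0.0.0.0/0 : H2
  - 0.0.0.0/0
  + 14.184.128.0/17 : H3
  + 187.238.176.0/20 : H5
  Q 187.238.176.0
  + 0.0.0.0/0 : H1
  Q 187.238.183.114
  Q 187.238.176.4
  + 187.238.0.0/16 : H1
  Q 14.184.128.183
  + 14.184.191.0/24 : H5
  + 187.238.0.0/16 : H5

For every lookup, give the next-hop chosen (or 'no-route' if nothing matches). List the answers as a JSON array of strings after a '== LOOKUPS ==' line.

Trace:
  add 0.0.0.0/0 -> H2 at depth 0
  - 0.0.0.0/0 clear@0
  add 14.184.128.0/17 -> H3 at depth 17
  add 187.238.176.0/20 -> H5 at depth 20
  ? 187.238.176.0  path d0:-→d1:-→d2:-→d3:-→d4:-→d5:-→d6:-→d7:-→d8:-→d9:-→d10:-→d11:-→d12:-→d13:-→d14:-→d15:-→d16:-→d17:-→d18:-→d19:-→d20:H5  best=H5
  add 0.0.0.0/0 -> H1 at depth 0
  ? 187.238.183.114  path d0:H1→d1:-→d2:-→d3:-→d4:-→d5:-→d6:-→d7:-→d8:-→d9:-→d10:-→d11:-→d12:-→d13:-→d14:-→d15:-→d16:-→d17:-→d18:-→d19:-→d20:H5  best=H5
  ? 187.238.176.4  path d0:H1→d1:-→d2:-→d3:-→d4:-→d5:-→d6:-→d7:-→d8:-→d9:-→d10:-→d11:-→d12:-→d13:-→d14:-→d15:-→d16:-→d17:-→d18:-→d19:-→d20:H5  best=H5
  add 187.238.0.0/16 -> H1 at depth 16
  ? 14.184.128.183  path d0:H1→d1:-→d2:-→d3:-→d4:-→d5:-→d6:-→d7:-→d8:-→d9:-→d10:-→d11:-→d12:-→d13:-→d14:-→d15:-→d16:-→d17:H3  best=H3
  add 14.184.191.0/24 -> H5 at depth 24
  add 187.238.0.0/16 -> H5 at depth 16

== LOOKUPS ==
["H5","H5","H5","H3"]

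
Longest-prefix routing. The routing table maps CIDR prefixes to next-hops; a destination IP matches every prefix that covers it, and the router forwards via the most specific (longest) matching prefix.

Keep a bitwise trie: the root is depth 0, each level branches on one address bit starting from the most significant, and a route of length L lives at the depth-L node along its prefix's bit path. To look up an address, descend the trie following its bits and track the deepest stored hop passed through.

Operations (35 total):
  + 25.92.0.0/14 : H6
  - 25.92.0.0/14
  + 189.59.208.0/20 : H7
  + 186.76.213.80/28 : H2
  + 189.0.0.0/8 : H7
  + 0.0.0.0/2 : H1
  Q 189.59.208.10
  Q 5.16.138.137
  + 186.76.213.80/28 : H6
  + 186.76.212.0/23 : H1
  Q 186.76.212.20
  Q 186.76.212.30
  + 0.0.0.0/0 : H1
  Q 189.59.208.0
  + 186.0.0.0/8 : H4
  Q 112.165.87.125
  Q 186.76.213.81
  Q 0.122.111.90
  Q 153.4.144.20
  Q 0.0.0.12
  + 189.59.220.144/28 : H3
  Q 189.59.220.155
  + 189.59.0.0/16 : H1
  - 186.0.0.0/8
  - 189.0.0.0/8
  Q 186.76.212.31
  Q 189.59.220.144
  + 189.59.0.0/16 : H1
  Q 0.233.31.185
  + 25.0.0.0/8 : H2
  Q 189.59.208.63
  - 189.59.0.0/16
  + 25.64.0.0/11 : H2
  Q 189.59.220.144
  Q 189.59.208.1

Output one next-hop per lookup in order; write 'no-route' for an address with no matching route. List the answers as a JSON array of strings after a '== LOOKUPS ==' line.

Trace:
  + 25.92.0.0/14 (H6) depth=14
  - 25.92.0.0/14 clear@14
  + 189.59.208.0/20 (H7) depth=20
  + 186.76.213.80/28 (H2) depth=28
  + 189.0.0.0/8 (H7) depth=8
  + 0.0.0.0/2 (H1) depth=2
  Q 189.59.208.10: descend 10111101001110111101 ; hops seen [H7,H7] ; pick H7
  Q 5.16.138.137: descend 000 ; hops seen [H1] ; pick H1
  + 186.76.213.80/28 (H6) depth=28
  + 186.76.212.0/23 (H1) depth=23
  Q 186.76.212.20: descend 10111010010011001101010 ; hops seen [H1] ; pick H1
  Q 186.76.212.30: descend 10111010010011001101010 ; hops seen [H1] ; pick H1
  + 0.0.0.0/0 (H1) depth=0
  Q 189.59.208.0: descend 10111101001110111101 ; hops seen [H1,H7,H7] ; pick H7
  + 186.0.0.0/8 (H4) depth=8
  Q 112.165.87.125: descend 0 ; hops seen [H1] ; pick H1
  Q 186.76.213.81: descend 1011101001001100110101010101 ; hops seen [H1,H4,H1,H6] ; pick H6
  Q 0.122.111.90: descend 000 ; hops seen [H1,H1] ; pick H1
  Q 153.4.144.20: descend 10 ; hops seen [H1] ; pick H1
  Q 0.0.0.12: descend 000 ; hops seen [H1,H1] ; pick H1
  + 189.59.220.144/28 (H3) depth=28
  Q 189.59.220.155: descend 1011110100111011110111001001 ; hops seen [H1,H7,H7,H3] ; pick H3
  + 189.59.0.0/16 (H1) depth=16
  - 186.0.0.0/8 clear@8
  - 189.0.0.0/8 clear@8
  Q 186.76.212.31: descend 10111010010011001101010 ; hops seen [H1,H1] ; pick H1
  Q 189.59.220.144: descend 1011110100111011110111001001 ; hops seen [H1,H1,H7,H3] ; pick H3
  + 189.59.0.0/16 (H1) depth=16
  Q 0.233.31.185: descend 000 ; hops seen [H1,H1] ; pick H1
  + 25.0.0.0/8 (H2) depth=8
  Q 189.59.208.63: descend 10111101001110111101 ; hops seen [H1,H1,H7] ; pick H7
  - 189.59.0.0/16 clear@16
  + 25.64.0.0/11 (H2) depth=11
  Q 189.59.220.144: descend 1011110100111011110111001001 ; hops seen [H1,H7,H3] ; pick H3
  Q 189.59.208.1: descend 10111101001110111101 ; hops seen [H1,H7] ; pick H7

== LOOKUPS ==
["H7","H1","H1","H1","H7","H1","H6","H1","H1","H1","H3","H1","H3","H1","H7","H3","H7"]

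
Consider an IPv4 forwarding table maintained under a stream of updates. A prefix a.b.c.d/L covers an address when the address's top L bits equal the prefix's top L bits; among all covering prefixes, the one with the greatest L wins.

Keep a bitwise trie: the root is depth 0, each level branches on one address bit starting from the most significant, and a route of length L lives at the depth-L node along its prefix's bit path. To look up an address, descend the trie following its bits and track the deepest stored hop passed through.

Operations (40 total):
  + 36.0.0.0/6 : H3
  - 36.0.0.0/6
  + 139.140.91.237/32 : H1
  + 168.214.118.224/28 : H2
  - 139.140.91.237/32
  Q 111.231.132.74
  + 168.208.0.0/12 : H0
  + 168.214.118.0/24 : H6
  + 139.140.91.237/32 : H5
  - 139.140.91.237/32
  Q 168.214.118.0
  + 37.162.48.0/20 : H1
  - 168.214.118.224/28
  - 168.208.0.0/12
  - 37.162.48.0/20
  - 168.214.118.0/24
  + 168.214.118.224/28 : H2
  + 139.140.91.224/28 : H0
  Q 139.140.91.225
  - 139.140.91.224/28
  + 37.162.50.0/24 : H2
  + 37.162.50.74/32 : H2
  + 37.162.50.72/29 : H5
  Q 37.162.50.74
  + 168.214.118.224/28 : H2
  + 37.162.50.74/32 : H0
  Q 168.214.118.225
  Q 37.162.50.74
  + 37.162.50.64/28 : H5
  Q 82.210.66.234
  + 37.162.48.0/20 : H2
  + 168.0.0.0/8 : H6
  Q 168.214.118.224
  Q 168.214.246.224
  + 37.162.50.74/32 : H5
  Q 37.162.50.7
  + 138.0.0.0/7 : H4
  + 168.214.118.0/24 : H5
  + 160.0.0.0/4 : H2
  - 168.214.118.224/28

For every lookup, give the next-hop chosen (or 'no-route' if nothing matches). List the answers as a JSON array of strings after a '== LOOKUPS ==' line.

Apply in order:
  + 36.0.0.0/6 (H3) depth=6
  - 36.0.0.0/6 clear@6
  + 139.140.91.237/32 (H1) depth=32
  + 168.214.118.224/28 (H2) depth=28
  - 139.140.91.237/32 clear@32
  lookup 111.231.132.74: bits 0 walk d0:-→d1:- -> no-route
  + 168.208.0.0/12 (H0) depth=12
  + 168.214.118.0/24 (H6) depth=24
  + 139.140.91.237/32 (H5) depth=32
  - 139.140.91.237/32 clear@32
  lookup 168.214.118.0: bits 101010001101011001110110 walk d0:-→d1:-→d2:-→d3:-→d4:-→d5:-→d6:-→d7:-→d8:-→d9:-→d10:-→d11:-→d12:H0→d13:-→d14:-→d15:-→d16:-→d17:-→d18:-→d19:-→d20:-→d21:-→d22:-→d23:-→d24:H6 -> H6
  + 37.162.48.0/20 (H1) depth=20
  - 168.214.118.224/28 clear@28
  - 168.208.0.0/12 clear@12
  - 37.162.48.0/20 clear@20
  - 168.214.118.0/24 clear@24
  + 168.214.118.224/28 (H2) depth=28
  + 139.140.91.224/28 (H0) depth=28
  lookup 139.140.91.225: bits 1000101110001100010110111110 walk d0:-→d1:-→d2:-→d3:-→d4:-→d5:-→d6:-→d7:-→d8:-→d9:-→d10:-→d11:-→d12:-→d13:-→d14:-→d15:-→d16:-→d17:-→d18:-→d19:-→d20:-→d21:-→d22:-→d23:-→d24:-→d25:-→d26:-→d27:-→d28:H0 -> H0
  - 139.140.91.224/28 clear@28
  + 37.162.50.0/24 (H2) depth=24
  + 37.162.50.74/32 (H2) depth=32
  + 37.162.50.72/29 (H5) depth=29
  lookup 37.162.50.74: bits 00100101101000100011001001001010 walk d0:-→d1:-→d2:-→d3:-→d4:-→d5:-→d6:-→d7:-→d8:-→d9:-→d10:-→d11:-→d12:-→d13:-→d14:-→d15:-→d16:-→d17:-→d18:-→d19:-→d20:-→d21:-→d22:-→d23:-→d24:H2→d25:-→d26:-→d27:-→d28:-→d29:H5→d30:-→d31:-→d32:H2 -> H2
  + 168.214.118.224/28 (H2) depth=28
  + 37.162.50.74/32 (H0) depth=32
  lookup 168.214.118.225: bits 1010100011010110011101101110 walk d0:-→d1:-→d2:-→d3:-→d4:-→d5:-→d6:-→d7:-→d8:-→d9:-→d10:-→d11:-→d12:-→d13:-→d14:-→d15:-→d16:-→d17:-→d18:-→d19:-→d20:-→d21:-→d22:-→d23:-→d24:-→d25:-→d26:-→d27:-→d28:H2 -> H2
  lookup 37.162.50.74: bits 00100101101000100011001001001010 walk d0:-→d1:-→d2:-→d3:-→d4:-→d5:-→d6:-→d7:-→d8:-→d9:-→d10:-→d11:-→d12:-→d13:-→d14:-→d15:-→d16:-→d17:-→d18:-→d19:-→d20:-→d21:-→d22:-→d23:-→d24:H2→d25:-→d26:-→d27:-→d28:-→d29:H5→d30:-→d31:-→d32:H0 -> H0
  + 37.162.50.64/28 (H5) depth=28
  lookup 82.210.66.234: bits 0 walk d0:-→d1:- -> no-route
  + 37.162.48.0/20 (H2) depth=20
  + 168.0.0.0/8 (H6) depth=8
  lookup 168.214.118.224: bits 1010100011010110011101101110 walk d0:-→d1:-→d2:-→d3:-→d4:-→d5:-→d6:-→d7:-→d8:H6→d9:-→d10:-→d11:-→d12:-→d13:-→d14:-→d15:-→d16:-→d17:-→d18:-→d19:-→d20:-→d21:-→d22:-→d23:-→d24:-→d25:-→d26:-→d27:-→d28:H2 -> H2
  lookup 168.214.246.224: bits 1010100011010110 walk d0:-→d1:-→d2:-→d3:-→d4:-→d5:-→d6:-→d7:-→d8:H6→d9:-→d10:-→d11:-→d12:-→d13:-→d14:-→d15:-→d16:- -> H6
  + 37.162.50.74/32 (H5) depth=32
  lookup 37.162.50.7: bits 0010010110100010001100100 walk d0:-→d1:-→d2:-→d3:-→d4:-→d5:-→d6:-→d7:-→d8:-→d9:-→d10:-→d11:-→d12:-→d13:-→d14:-→d15:-→d16:-→d17:-→d18:-→d19:-→d20:H2→d21:-→d22:-→d23:-→d24:H2→d25:- -> H2
  + 138.0.0.0/7 (H4) depth=7
  + 168.214.118.0/24 (H5) depth=24
  + 160.0.0.0/4 (H2) depth=4
  - 168.214.118.224/28 clear@28

== LOOKUPS ==
["no-route","H6","H0","H2","H2","H0","no-route","H2","H6","H2"]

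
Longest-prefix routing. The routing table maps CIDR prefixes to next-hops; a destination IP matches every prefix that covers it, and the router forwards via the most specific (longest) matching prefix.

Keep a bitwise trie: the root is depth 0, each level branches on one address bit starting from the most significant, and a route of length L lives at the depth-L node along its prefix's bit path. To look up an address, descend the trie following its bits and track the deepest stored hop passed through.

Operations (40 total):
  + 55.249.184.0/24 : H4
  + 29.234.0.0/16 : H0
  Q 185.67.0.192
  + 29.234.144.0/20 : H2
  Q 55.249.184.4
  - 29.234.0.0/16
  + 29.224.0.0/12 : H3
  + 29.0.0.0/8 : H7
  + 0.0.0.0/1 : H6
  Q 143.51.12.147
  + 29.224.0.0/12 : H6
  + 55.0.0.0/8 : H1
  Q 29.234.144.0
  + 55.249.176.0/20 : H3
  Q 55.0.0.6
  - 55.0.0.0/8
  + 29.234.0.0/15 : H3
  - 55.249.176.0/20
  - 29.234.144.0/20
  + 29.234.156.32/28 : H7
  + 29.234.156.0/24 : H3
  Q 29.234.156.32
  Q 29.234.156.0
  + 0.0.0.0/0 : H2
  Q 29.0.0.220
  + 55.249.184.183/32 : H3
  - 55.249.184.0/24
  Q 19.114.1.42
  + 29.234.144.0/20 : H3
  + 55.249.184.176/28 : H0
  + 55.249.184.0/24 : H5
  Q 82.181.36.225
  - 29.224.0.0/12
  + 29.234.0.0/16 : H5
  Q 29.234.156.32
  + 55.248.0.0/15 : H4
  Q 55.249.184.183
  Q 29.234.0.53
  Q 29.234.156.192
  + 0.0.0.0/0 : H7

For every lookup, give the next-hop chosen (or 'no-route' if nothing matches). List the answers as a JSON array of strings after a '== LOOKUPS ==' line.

Process each operation:
  add 55.249.184.0/24 -> H4 at depth 24
  add 29.234.0.0/16 -> H0 at depth 16
  ? 185.67.0.192  path d0:-  best=no-route
  add 29.234.144.0/20 -> H2 at depth 20
  ? 55.249.184.4  path d0:-→d1:-→d2:-→d3:-→d4:-→d5:-→d6:-→d7:-→d8:-→d9:-→d10:-→d11:-→d12:-→d13:-→d14:-→d15:-→d16:-→d17:-→d18:-→d19:-→d20:-→d21:-→d22:-→d23:-→d24:H4  best=H4
  - 29.234.0.0/16 clear@16
  add 29.224.0.0/12 -> H3 at depth 12
  add 29.0.0.0/8 -> H7 at depth 8
  add 0.0.0.0/1 -> H6 at depth 1
  ? 143.51.12.147  path d0:-  best=no-route
  add 29.224.0.0/12 -> H6 at depth 12
  add 55.0.0.0/8 -> H1 at depth 8
  ? 29.234.144.0  path d0:-→d1:H6→d2:-→d3:-→d4:-→d5:-→d6:-→d7:-→d8:H7→d9:-→d10:-→d11:-→d12:H6→d13:-→d14:-→d15:-→d16:-→d17:-→d18:-→d19:-→d20:H2  best=H2
  add 55.249.176.0/20 -> H3 at depth 20
  ? 55.0.0.6  path d0:-→d1:H6→d2:-→d3:-→d4:-→d5:-→d6:-→d7:-→d8:H1  best=H1
  - 55.0.0.0/8 clear@8
  add 29.234.0.0/15 -> H3 at depth 15
  - 55.249.176.0/20 clear@20
  - 29.234.144.0/20 clear@20
  add 29.234.156.32/28 -> H7 at depth 28
  add 29.234.156.0/24 -> H3 at depth 24
  ? 29.234.156.32  path d0:-→d1:H6→d2:-→d3:-→d4:-→d5:-→d6:-→d7:-→d8:H7→d9:-→d10:-→d11:-→d12:H6→d13:-→d14:-→d15:H3→d16:-→d17:-→d18:-→d19:-→d20:-→d21:-→d22:-→d23:-→d24:H3→d25:-→d26:-→d27:-→d28:H7  best=H7
  ? 29.234.156.0  path d0:-→d1:H6→d2:-→d3:-→d4:-→d5:-→d6:-→d7:-→d8:H7→d9:-→d10:-→d11:-→d12:H6→d13:-→d14:-→d15:H3→d16:-→d17:-→d18:-→d19:-→d20:-→d21:-→d22:-→d23:-→d24:H3→d25:-→d26:-  best=H3
  add 0.0.0.0/0 -> H2 at depth 0
  ? 29.0.0.220  path d0:H2→d1:H6→d2:-→d3:-→d4:-→d5:-→d6:-→d7:-→d8:H7  best=H7
  add 55.249.184.183/32 -> H3 at depth 32
  - 55.249.184.0/24 clear@24
  ? 19.114.1.42  path d0:H2→d1:H6→d2:-→d3:-→d4:-  best=H6
  add 29.234.144.0/20 -> H3 at depth 20
  add 55.249.184.176/28 -> H0 at depth 28
  add 55.249.184.0/24 -> H5 at depth 24
  ? 82.181.36.225  path d0:H2→d1:H6  best=H6
  - 29.224.0.0/12 clear@12
  add 29.234.0.0/16 -> H5 at depth 16
  ? 29.234.156.32  path d0:H2→d1:H6→d2:-→d3:-→d4:-→d5:-→d6:-→d7:-→d8:H7→d9:-→d10:-→d11:-→d12:-→d13:-→d14:-→d15:H3→d16:H5→d17:-→d18:-→d19:-→d20:H3→d21:-→d22:-→d23:-→d24:H3→d25:-→d26:-→d27:-→d28:H7  best=H7
  add 55.248.0.0/15 -> H4 at depth 15
  ? 55.249.184.183  path d0:H2→d1:H6→d2:-→d3:-→d4:-→d5:-→d6:-→d7:-→d8:-→d9:-→d10:-→d11:-→d12:-→d13:-→d14:-→d15:H4→d16:-→d17:-→d18:-→d19:-→d20:-→d21:-→d22:-→d23:-→d24:H5→d25:-→d26:-→d27:-→d28:H0→d29:-→d30:-→d31:-→d32:H3  best=H3
  ? 29.234.0.53  path d0:H2→d1:H6→d2:-→d3:-→d4:-→d5:-→d6:-→d7:-→d8:H7→d9:-→d10:-→d11:-→d12:-→d13:-→d14:-→d15:H3→d16:H5  best=H5
  ? 29.234.156.192  path d0:H2→d1:H6→d2:-→d3:-→d4:-→d5:-→d6:-→d7:-→d8:H7→d9:-→d10:-→d11:-→d12:-→d13:-→d14:-→d15:H3→d16:H5→d17:-→d18:-→d19:-→d20:H3→d21:-→d22:-→d23:-→d24:H3  best=H3
  add 0.0.0.0/0 -> H7 at depth 0

== LOOKUPS ==
["no-route","H4","no-route","H2","H1","H7","H3","H7","H6","H6","H7","H3","H5","H3"]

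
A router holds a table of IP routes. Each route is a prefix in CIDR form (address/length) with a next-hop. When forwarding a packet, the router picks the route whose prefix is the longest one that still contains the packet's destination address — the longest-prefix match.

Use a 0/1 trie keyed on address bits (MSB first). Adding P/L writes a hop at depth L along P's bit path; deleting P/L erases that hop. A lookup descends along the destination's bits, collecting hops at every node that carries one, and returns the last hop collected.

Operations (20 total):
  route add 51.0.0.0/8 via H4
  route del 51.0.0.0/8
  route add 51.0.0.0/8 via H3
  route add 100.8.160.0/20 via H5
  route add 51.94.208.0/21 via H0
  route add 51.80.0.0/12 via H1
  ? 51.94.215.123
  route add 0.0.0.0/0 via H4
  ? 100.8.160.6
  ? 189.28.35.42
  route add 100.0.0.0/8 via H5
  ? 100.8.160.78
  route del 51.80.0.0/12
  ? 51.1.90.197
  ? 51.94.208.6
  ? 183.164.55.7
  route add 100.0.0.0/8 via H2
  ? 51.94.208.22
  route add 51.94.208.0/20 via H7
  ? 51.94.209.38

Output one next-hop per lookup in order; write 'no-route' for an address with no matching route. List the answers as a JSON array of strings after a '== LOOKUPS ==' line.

Trace:
  add 51.0.0.0/8 -> H4 at depth 8
  - 51.0.0.0/8 clear@8
  add 51.0.0.0/8 -> H3 at depth 8
  add 100.8.160.0/20 -> H5 at depth 20
  add 51.94.208.0/21 -> H0 at depth 21
  add 51.80.0.0/12 -> H1 at depth 12
  Q 51.94.215.123: descend 001100110101111011010 ; hops seen [H3,H1,H0] ; pick H0
  add 0.0.0.0/0 -> H4 at depth 0
  Q 100.8.160.6: descend 01100100000010001010 ; hops seen [H4,H5] ; pick H5
  Q 189.28.35.42: descend ε ; hops seen [H4] ; pick H4
  add 100.0.0.0/8 -> H5 at depth 8
  Q 100.8.160.78: descend 01100100000010001010 ; hops seen [H4,H5,H5] ; pick H5
  - 51.80.0.0/12 clear@12
  Q 51.1.90.197: descend 001100110 ; hops seen [H4,H3] ; pick H3
  Q 51.94.208.6: descend 001100110101111011010 ; hops seen [H4,H3,H0] ; pick H0
  Q 183.164.55.7: descend ε ; hops seen [H4] ; pick H4
  add 100.0.0.0/8 -> H2 at depth 8
  Q 51.94.208.22: descend 001100110101111011010 ; hops seen [H4,H3,H0] ; pick H0
  add 51.94.208.0/20 -> H7 at depth 20
  Q 51.94.209.38: descend 001100110101111011010 ; hops seen [H4,H3,H7,H0] ; pick H0

== LOOKUPS ==
["H0","H5","H4","H5","H3","H0","H4","H0","H0"]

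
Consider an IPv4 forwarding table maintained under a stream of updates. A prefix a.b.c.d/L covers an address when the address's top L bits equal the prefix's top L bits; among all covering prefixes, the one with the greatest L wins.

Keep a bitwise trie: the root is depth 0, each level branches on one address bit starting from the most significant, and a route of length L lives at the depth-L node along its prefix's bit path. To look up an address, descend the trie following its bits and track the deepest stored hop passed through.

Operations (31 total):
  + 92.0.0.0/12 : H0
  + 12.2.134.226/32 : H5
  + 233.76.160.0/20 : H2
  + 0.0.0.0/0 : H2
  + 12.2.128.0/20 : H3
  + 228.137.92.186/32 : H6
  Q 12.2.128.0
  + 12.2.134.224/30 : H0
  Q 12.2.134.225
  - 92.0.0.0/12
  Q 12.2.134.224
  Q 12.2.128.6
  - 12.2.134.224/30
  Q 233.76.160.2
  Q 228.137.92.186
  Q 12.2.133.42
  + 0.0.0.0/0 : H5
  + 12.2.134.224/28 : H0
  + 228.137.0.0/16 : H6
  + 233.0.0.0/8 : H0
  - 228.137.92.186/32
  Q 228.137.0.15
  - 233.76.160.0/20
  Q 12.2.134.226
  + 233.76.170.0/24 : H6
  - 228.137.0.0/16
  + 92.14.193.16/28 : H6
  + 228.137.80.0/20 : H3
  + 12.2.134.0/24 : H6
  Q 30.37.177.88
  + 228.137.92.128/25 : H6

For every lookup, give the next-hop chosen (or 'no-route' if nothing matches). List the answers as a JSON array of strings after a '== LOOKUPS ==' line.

Apply in order:
  + 92.0.0.0/12 (H0) depth=12
  + 12.2.134.226/32 (H5) depth=32
  + 233.76.160.0/20 (H2) depth=20
  + 0.0.0.0/0 (H2) depth=0
  + 12.2.128.0/20 (H3) depth=20
  + 228.137.92.186/32 (H6) depth=32
  lookup 12.2.128.0: bits 000011000000001010000 walk d0:H2→d1:-→d2:-→d3:-→d4:-→d5:-→d6:-→d7:-→d8:-→d9:-→d10:-→d11:-→d12:-→d13:-→d14:-→d15:-→d16:-→d17:-→d18:-→d19:-→d20:H3→d21:- -> H3
  + 12.2.134.224/30 (H0) depth=30
  lookup 12.2.134.225: bits 000011000000001010000110111000 walk d0:H2→d1:-→d2:-→d3:-→d4:-→d5:-→d6:-→d7:-→d8:-→d9:-→d10:-→d11:-→d12:-→d13:-→d14:-→d15:-→d16:-→d17:-→d18:-→d19:-→d20:H3→d21:-→d22:-→d23:-→d24:-→d25:-→d26:-→d27:-→d28:-→d29:-→d30:H0 -> H0
  - 92.0.0.0/12 clear@12
  lookup 12.2.134.224: bits 000011000000001010000110111000 walk d0:H2→d1:-→d2:-→d3:-→d4:-→d5:-→d6:-→d7:-→d8:-→d9:-→d10:-→d11:-→d12:-→d13:-→d14:-→d15:-→d16:-→d17:-→d18:-→d19:-→d20:H3→d21:-→d22:-→d23:-→d24:-→d25:-→d26:-→d27:-→d28:-→d29:-→d30:H0 -> H0
  lookup 12.2.128.6: bits 000011000000001010000 walk d0:H2→d1:-→d2:-→d3:-→d4:-→d5:-→d6:-→d7:-→d8:-→d9:-→d10:-→d11:-→d12:-→d13:-→d14:-→d15:-→d16:-→d17:-→d18:-→d19:-→d20:H3→d21:- -> H3
  - 12.2.134.224/30 clear@30
  lookup 233.76.160.2: bits 11101001010011001010 walk d0:H2→d1:-→d2:-→d3:-→d4:-→d5:-→d6:-→d7:-→d8:-→d9:-→d10:-→d11:-→d12:-→d13:-→d14:-→d15:-→d16:-→d17:-→d18:-→d19:-→d20:H2 -> H2
  lookup 228.137.92.186: bits 11100100100010010101110010111010 walk d0:H2→d1:-→d2:-→d3:-→d4:-→d5:-→d6:-→d7:-→d8:-→d9:-→d10:-→d11:-→d12:-→d13:-→d14:-→d15:-→d16:-→d17:-→d18:-→d19:-→d20:-→d21:-→d22:-→d23:-→d24:-→d25:-→d26:-→d27:-→d28:-→d29:-→d30:-→d31:-→d32:H6 -> H6
  lookup 12.2.133.42: bits 0000110000000010100001 walk d0:H2→d1:-→d2:-→d3:-→d4:-→d5:-→d6:-→d7:-→d8:-→d9:-→d10:-→d11:-→d12:-→d13:-→d14:-→d15:-→d16:-→d17:-→d18:-→d19:-→d20:H3→d21:-→d22:- -> H3
  + 0.0.0.0/0 (H5) depth=0
  + 12.2.134.224/28 (H0) depth=28
  + 228.137.0.0/16 (H6) depth=16
  + 233.0.0.0/8 (H0) depth=8
  - 228.137.92.186/32 clear@32
  lookup 228.137.0.15: bits 11100100100010010 walk d0:H5→d1:-→d2:-→d3:-→d4:-→d5:-→d6:-→d7:-→d8:-→d9:-→d10:-→d11:-→d12:-→d13:-→d14:-→d15:-→d16:H6→d17:- -> H6
  - 233.76.160.0/20 clear@20
  lookup 12.2.134.226: bits 00001100000000101000011011100010 walk d0:H5→d1:-→d2:-→d3:-→d4:-→d5:-→d6:-→d7:-→d8:-→d9:-→d10:-→d11:-→d12:-→d13:-→d14:-→d15:-→d16:-→d17:-→d18:-→d19:-→d20:H3→d21:-→d22:-→d23:-→d24:-→d25:-→d26:-→d27:-→d28:H0→d29:-→d30:-→d31:-→d32:H5 -> H5
  + 233.76.170.0/24 (H6) depth=24
  - 228.137.0.0/16 clear@16
  + 92.14.193.16/28 (H6) depth=28
  + 228.137.80.0/20 (H3) depth=20
  + 12.2.134.0/24 (H6) depth=24
  lookup 30.37.177.88: bits 000 walk d0:H5→d1:-→d2:-→d3:- -> H5
  + 228.137.92.128/25 (H6) depth=25

== LOOKUPS ==
["H3","H0","H0","H3","H2","H6","H3","H6","H5","H5"]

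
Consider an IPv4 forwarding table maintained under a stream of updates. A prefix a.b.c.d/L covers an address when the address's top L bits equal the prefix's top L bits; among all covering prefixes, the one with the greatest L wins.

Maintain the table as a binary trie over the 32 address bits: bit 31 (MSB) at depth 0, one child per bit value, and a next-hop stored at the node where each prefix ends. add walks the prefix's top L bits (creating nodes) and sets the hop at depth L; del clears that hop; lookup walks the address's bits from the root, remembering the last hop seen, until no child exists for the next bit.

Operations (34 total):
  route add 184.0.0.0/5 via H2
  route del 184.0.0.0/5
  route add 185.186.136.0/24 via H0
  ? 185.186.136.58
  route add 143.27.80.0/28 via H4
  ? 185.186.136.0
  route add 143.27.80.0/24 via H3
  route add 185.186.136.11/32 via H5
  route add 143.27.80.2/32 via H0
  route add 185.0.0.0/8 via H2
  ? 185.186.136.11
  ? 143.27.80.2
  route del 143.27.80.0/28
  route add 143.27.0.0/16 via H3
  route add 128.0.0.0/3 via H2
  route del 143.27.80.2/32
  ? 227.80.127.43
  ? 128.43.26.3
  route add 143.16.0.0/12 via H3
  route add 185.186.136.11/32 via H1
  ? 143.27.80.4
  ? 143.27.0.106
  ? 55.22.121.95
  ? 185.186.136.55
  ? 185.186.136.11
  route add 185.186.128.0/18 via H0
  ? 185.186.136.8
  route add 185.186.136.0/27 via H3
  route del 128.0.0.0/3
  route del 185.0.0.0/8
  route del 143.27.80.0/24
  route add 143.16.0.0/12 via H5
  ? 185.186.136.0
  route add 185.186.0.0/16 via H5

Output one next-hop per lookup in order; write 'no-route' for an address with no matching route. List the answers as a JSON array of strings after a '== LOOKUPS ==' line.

Trace:
  add 184.0.0.0/5 -> H2 at depth 5
  - 184.0.0.0/5 clear@5
  add 185.186.136.0/24 -> H0 at depth 24
  ? 185.186.136.58  path d0:-→d1:-→d2:-→d3:-→d4:-→d5:-→d6:-→d7:-→d8:-→d9:-→d10:-→d11:-→d12:-→d13:-→d14:-→d15:-→d16:-→d17:-→d18:-→d19:-→d20:-→d21:-→d22:-→d23:-→d24:H0  best=H0
  add 143.27.80.0/28 -> H4 at depth 28
  ? 185.186.136.0  path d0:-→d1:-→d2:-→d3:-→d4:-→d5:-→d6:-→d7:-→d8:-→d9:-→d10:-→d11:-→d12:-→d13:-→d14:-→d15:-→d16:-→d17:-→d18:-→d19:-→d20:-→d21:-→d22:-→d23:-→d24:H0  best=H0
  add 143.27.80.0/24 -> H3 at depth 24
  add 185.186.136.11/32 -> H5 at depth 32
  add 143.27.80.2/32 -> H0 at depth 32
  add 185.0.0.0/8 -> H2 at depth 8
  ? 185.186.136.11  path d0:-→d1:-→d2:-→d3:-→d4:-→d5:-→d6:-→d7:-→d8:H2→d9:-→d10:-→d11:-→d12:-→d13:-→d14:-→d15:-→d16:-→d17:-→d18:-→d19:-→d20:-→d21:-→d22:-→d23:-→d24:H0→d25:-→d26:-→d27:-→d28:-→d29:-→d30:-→d31:-→d32:H5  best=H5
  ? 143.27.80.2  path d0:-→d1:-→d2:-→d3:-→d4:-→d5:-→d6:-→d7:-→d8:-→d9:-→d10:-→d11:-→d12:-→d13:-→d14:-→d15:-→d16:-→d17:-→d18:-→d19:-→d20:-→d21:-→d22:-→d23:-→d24:H3→d25:-→d26:-→d27:-→d28:H4→d29:-→d30:-→d31:-→d32:H0  best=H0
  - 143.27.80.0/28 clear@28
  add 143.27.0.0/16 -> H3 at depth 16
  add 128.0.0.0/3 -> H2 at depth 3
  - 143.27.80.2/32 clear@32
  ? 227.80.127.43  path d0:-→d1:-  best=no-route
  ? 128.43.26.3  path d0:-→d1:-→d2:-→d3:H2→d4:-  best=H2
  add 143.16.0.0/12 -> H3 at depth 12
  add 185.186.136.11/32 -> H1 at depth 32
  ? 143.27.80.4  path d0:-→d1:-→d2:-→d3:H2→d4:-→d5:-→d6:-→d7:-→d8:-→d9:-→d10:-→d11:-→d12:H3→d13:-→d14:-→d15:-→d16:H3→d17:-→d18:-→d19:-→d20:-→d21:-→d22:-→d23:-→d24:H3→d25:-→d26:-→d27:-→d28:-→d29:-  best=H3
  ? 143.27.0.106  path d0:-→d1:-→d2:-→d3:H2→d4:-→d5:-→d6:-→d7:-→d8:-→d9:-→d10:-→d11:-→d12:H3→d13:-→d14:-→d15:-→d16:H3→d17:-  best=H3
  ? 55.22.121.95  path d0:-  best=no-route
  ? 185.186.136.55  path d0:-→d1:-→d2:-→d3:-→d4:-→d5:-→d6:-→d7:-→d8:H2→d9:-→d10:-→d11:-→d12:-→d13:-→d14:-→d15:-→d16:-→d17:-→d18:-→d19:-→d20:-→d21:-→d22:-→d23:-→d24:H0→d25:-→d26:-  best=H0
  ? 185.186.136.11  path d0:-→d1:-→d2:-→d3:-→d4:-→d5:-→d6:-→d7:-→d8:H2→d9:-→d10:-→d11:-→d12:-→d13:-→d14:-→d15:-→d16:-→d17:-→d18:-→d19:-→d20:-→d21:-→d22:-→d23:-→d24:H0→d25:-→d26:-→d27:-→d28:-→d29:-→d30:-→d31:-→d32:H1  best=H1
  add 185.186.128.0/18 -> H0 at depth 18
  ? 185.186.136.8  path d0:-→d1:-→d2:-→d3:-→d4:-→d5:-→d6:-→d7:-→d8:H2→d9:-→d10:-→d11:-→d12:-→d13:-→d14:-→d15:-→d16:-→d17:-→d18:H0→d19:-→d20:-→d21:-→d22:-→d23:-→d24:H0→d25:-→d26:-→d27:-→d28:-→d29:-→d30:-  best=H0
  add 185.186.136.0/27 -> H3 at depth 27
  - 128.0.0.0/3 clear@3
  - 185.0.0.0/8 clear@8
  - 143.27.80.0/24 clear@24
  add 143.16.0.0/12 -> H5 at depth 12
  ? 185.186.136.0  path d0:-→d1:-→d2:-→d3:-→d4:-→d5:-→d6:-→d7:-→d8:-→d9:-→d10:-→d11:-→d12:-→d13:-→d14:-→d15:-→d16:-→d17:-→d18:H0→d19:-→d20:-→d21:-→d22:-→d23:-→d24:H0→d25:-→d26:-→d27:H3→d28:-  best=H3
  add 185.186.0.0/16 -> H5 at depth 16

== LOOKUPS ==
["H0","H0","H5","H0","no-route","H2","H3","H3","no-route","H0","H1","H0","H3"]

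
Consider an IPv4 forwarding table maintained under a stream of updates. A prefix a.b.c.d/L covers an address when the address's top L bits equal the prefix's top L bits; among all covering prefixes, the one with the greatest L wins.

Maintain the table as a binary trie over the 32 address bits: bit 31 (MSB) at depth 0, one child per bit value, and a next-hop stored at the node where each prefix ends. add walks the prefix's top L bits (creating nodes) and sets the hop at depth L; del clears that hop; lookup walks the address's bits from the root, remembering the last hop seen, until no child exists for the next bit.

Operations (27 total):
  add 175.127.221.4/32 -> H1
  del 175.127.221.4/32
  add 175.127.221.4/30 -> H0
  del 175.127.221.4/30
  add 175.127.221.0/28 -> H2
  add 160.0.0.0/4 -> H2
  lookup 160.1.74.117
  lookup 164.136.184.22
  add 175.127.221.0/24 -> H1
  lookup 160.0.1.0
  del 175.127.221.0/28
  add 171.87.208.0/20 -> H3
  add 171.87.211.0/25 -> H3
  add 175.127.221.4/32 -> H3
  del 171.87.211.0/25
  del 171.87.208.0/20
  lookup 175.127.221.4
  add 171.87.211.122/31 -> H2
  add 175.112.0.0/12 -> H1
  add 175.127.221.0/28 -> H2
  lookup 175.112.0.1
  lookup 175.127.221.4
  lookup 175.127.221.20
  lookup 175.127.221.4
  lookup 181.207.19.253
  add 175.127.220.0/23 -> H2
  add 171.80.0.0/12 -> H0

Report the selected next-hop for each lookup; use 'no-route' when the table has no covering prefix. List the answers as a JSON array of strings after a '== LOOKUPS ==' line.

Trace:
  add 175.127.221.4/32 -> H1 at depth 32
  del 175.127.221.4/32 (clear depth 32)
  add 175.127.221.4/30 -> H0 at depth 30
  del 175.127.221.4/30 (clear depth 30)
  add 175.127.221.0/28 -> H2 at depth 28
  add 160.0.0.0/4 -> H2 at depth 4
  Q 160.1.74.117: descend 1010 ; hops seen [H2] ; pick H2
  Q 164.136.184.22: descend 1010 ; hops seen [H2] ; pick H2
  add 175.127.221.0/24 -> H1 at depth 24
  Q 160.0.1.0: descend 1010 ; hops seen [H2] ; pick H2
  del 175.127.221.0/28 (clear depth 28)
  add 171.87.208.0/20 -> H3 at depth 20
  add 171.87.211.0/25 -> H3 at depth 25
  add 175.127.221.4/32 -> H3 at depth 32
  del 171.87.211.0/25 (clear depth 25)
  del 171.87.208.0/20 (clear depth 20)
  Q 175.127.221.4: descend 10101111011111111101110100000100 ; hops seen [H2,H1,H3] ; pick H3
  add 171.87.211.122/31 -> H2 at depth 31
  add 175.112.0.0/12 -> H1 at depth 12
  add 175.127.221.0/28 -> H2 at depth 28
  Q 175.112.0.1: descend 101011110111 ; hops seen [H2,H1] ; pick H1
  Q 175.127.221.4: descend 10101111011111111101110100000100 ; hops seen [H2,H1,H1,H2,H3] ; pick H3
  Q 175.127.221.20: descend 101011110111111111011101000 ; hops seen [H2,H1,H1] ; pick H1
  Q 175.127.221.4: descend 10101111011111111101110100000100 ; hops seen [H2,H1,H1,H2,H3] ; pick H3
  Q 181.207.19.253: descend 101 ; hops seen [∅] ; pick no-route
  add 175.127.220.0/23 -> H2 at depth 23
  add 171.80.0.0/12 -> H0 at depth 12

== LOOKUPS ==
["H2","H2","H2","H3","H1","H3","H1","H3","no-route"]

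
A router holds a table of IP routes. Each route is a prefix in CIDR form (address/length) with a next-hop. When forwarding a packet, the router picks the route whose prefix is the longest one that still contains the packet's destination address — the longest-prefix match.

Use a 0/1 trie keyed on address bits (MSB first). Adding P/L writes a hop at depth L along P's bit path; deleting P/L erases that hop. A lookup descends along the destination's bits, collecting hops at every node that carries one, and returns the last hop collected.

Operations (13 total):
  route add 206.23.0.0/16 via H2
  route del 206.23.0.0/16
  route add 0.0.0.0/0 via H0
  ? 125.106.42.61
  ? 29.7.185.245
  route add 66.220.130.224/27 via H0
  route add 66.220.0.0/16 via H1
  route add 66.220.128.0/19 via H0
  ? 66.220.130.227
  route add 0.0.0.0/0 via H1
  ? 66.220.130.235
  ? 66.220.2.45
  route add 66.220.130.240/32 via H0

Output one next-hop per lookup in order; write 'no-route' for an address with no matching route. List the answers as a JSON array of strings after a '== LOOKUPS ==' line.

Process each operation:
  + 206.23.0.0/16 (H2) depth=16
  - 206.23.0.0/16 clear@16
  + 0.0.0.0/0 (H0) depth=0
  ? 125.106.42.61  path d0:H0  best=H0
  ? 29.7.185.245  path d0:H0  best=H0
  + 66.220.130.224/27 (H0) depth=27
  + 66.220.0.0/16 (H1) depth=16
  + 66.220.128.0/19 (H0) depth=19
  ? 66.220.130.227  path d0:H0→d1:-→d2:-→d3:-→d4:-→d5:-→d6:-→d7:-→d8:-→d9:-→d10:-→d11:-→d12:-→d13:-→d14:-→d15:-→d16:H1→d17:-→d18:-→d19:H0→d20:-→d21:-→d22:-→d23:-→d24:-→d25:-→d26:-→d27:H0  best=H0
  + 0.0.0.0/0 (H1) depth=0
  ? 66.220.130.235  path d0:H1→d1:-→d2:-→d3:-→d4:-→d5:-→d6:-→d7:-→d8:-→d9:-→d10:-→d11:-→d12:-→d13:-→d14:-→d15:-→d16:H1→d17:-→d18:-→d19:H0→d20:-→d21:-→d22:-→d23:-→d24:-→d25:-→d26:-→d27:H0  best=H0
  ? 66.220.2.45  path d0:H1→d1:-→d2:-→d3:-→d4:-→d5:-→d6:-→d7:-→d8:-→d9:-→d10:-→d11:-→d12:-→d13:-→d14:-→d15:-→d16:H1  best=H1
  + 66.220.130.240/32 (H0) depth=32

== LOOKUPS ==
["H0","H0","H0","H0","H1"]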